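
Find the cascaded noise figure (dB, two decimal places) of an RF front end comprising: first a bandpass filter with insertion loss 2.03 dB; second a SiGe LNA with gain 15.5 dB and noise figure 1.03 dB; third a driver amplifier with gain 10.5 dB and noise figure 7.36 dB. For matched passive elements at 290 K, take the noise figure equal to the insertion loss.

Convert to linear (a loss of L dB is a gain of −L dB): F_i = 10^(NF_i/10), G_i = 10^(G_i,dB/10)
  Stage 1: F_1 = 10^(2.03/10) = 1.596, G_1 = 10^(−2.03/10) = 0.6266
  Stage 2: F_2 = 10^(1.03/10) = 1.268, G_2 = 10^(15.5/10) = 35.48
  Stage 3: F_3 = 10^(7.36/10) = 5.445, G_3 = 10^(10.5/10) = 11.22
Friis cascade:
  F = 1.596 + (1.268 − 1)/0.6266 + (5.445 − 1)/22.23 = 2.223
NF = 10 log₁₀(2.223) = 3.47 dB

3.47 dB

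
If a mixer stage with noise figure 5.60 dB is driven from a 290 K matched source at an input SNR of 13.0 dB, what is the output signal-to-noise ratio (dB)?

By definition F = SNR_in/SNR_out, so in dB: SNR_out = SNR_in − NF
SNR_out = 13.0 − 5.60 = 7.40 dB

7.40 dB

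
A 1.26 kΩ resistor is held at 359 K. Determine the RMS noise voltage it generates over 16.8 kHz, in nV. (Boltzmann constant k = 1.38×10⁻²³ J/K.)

648 nV

V_n = √(4kTRB)
4kTRB = 4 × 1.38×10⁻²³ × 359 × 1.26×10³ × 1.68×10⁴ = 4.19×10⁻¹³ V²
V_n = √(4.19×10⁻¹³) = 6.48×10⁻⁷ V = 648 nV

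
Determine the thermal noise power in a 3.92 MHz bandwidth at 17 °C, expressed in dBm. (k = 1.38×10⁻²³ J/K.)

T = 17 °C + 273.15 = 290.15 K
P_n = kTB = 1.38×10⁻²³ × 290.15 × 3.92×10⁶ = 1.57×10⁻¹⁴ W
In dBm: 10 log₁₀(1.57×10⁻¹⁴ / 10⁻³) = −108.0 dBm

−108.0 dBm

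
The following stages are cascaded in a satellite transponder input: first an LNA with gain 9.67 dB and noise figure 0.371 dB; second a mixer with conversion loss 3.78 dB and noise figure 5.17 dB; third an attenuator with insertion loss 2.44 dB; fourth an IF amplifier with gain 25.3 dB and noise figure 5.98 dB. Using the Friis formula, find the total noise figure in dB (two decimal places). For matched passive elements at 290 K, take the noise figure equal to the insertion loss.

Convert to linear (a loss of L dB is a gain of −L dB): F_i = 10^(NF_i/10), G_i = 10^(G_i,dB/10)
  Stage 1: F_1 = 10^(0.371/10) = 1.089, G_1 = 10^(9.67/10) = 9.268
  Stage 2: F_2 = 10^(5.17/10) = 3.289, G_2 = 10^(−3.78/10) = 0.4188
  Stage 3: F_3 = 10^(2.44/10) = 1.754, G_3 = 10^(−2.44/10) = 0.5702
  Stage 4: F_4 = 10^(5.98/10) = 3.963, G_4 = 10^(25.3/10) = 338.8
Friis cascade:
  F = 1.089 + (3.289 − 1)/9.268 + (1.754 − 1)/3.882 + (3.963 − 1)/2.213 = 2.869
NF = 10 log₁₀(2.869) = 4.58 dB

4.58 dB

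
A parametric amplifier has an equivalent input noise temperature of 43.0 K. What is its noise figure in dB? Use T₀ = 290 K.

F = 1 + T_e/T₀ = 1 + 43.0/290 = 1.14828
NF = 10 log₁₀(1.14828) = 0.600 dB

0.600 dB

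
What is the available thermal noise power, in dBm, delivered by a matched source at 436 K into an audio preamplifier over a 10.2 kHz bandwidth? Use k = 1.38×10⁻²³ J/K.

−132.1 dBm

P_n = kTB = 1.38×10⁻²³ × 436 × 1.02×10⁴ = 6.14×10⁻¹⁷ W
In dBm: 10 log₁₀(6.14×10⁻¹⁷ / 10⁻³) = −132.1 dBm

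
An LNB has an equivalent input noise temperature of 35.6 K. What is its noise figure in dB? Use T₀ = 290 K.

0.503 dB

F = 1 + T_e/T₀ = 1 + 35.6/290 = 1.12276
NF = 10 log₁₀(1.12276) = 0.503 dB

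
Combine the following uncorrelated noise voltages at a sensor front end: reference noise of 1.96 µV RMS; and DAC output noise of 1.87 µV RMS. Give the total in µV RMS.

Uncorrelated sources add in power (mean-square): V_tot = √(ΣV_i²)
V_tot = √[(1.96×10⁻⁶)² + (1.87×10⁻⁶)²] = 2.71×10⁻⁶ V = 2.71 µV

2.71 µV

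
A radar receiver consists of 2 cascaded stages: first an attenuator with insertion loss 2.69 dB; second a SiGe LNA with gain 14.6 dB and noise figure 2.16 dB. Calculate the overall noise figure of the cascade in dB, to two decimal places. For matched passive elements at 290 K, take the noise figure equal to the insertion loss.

4.85 dB

Convert to linear (a loss of L dB is a gain of −L dB): F_i = 10^(NF_i/10), G_i = 10^(G_i,dB/10)
  Stage 1: F_1 = 10^(2.69/10) = 1.858, G_1 = 10^(−2.69/10) = 0.5383
  Stage 2: F_2 = 10^(2.16/10) = 1.644, G_2 = 10^(14.6/10) = 28.84
Friis cascade:
  F = 1.858 + (1.644 − 1)/0.5383 = 3.055
NF = 10 log₁₀(3.055) = 4.85 dB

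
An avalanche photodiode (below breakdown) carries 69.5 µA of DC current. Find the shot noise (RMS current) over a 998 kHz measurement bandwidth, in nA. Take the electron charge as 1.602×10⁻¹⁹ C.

4.71 nA

I_n = √(2qI·B)
2qI·B = 2 × 1.602×10⁻¹⁹ × 6.95×10⁻⁵ × 9.98×10⁵ = 2.22×10⁻¹⁷ A²
I_n = √(2.22×10⁻¹⁷) = 4.71×10⁻⁹ A = 4.71 nA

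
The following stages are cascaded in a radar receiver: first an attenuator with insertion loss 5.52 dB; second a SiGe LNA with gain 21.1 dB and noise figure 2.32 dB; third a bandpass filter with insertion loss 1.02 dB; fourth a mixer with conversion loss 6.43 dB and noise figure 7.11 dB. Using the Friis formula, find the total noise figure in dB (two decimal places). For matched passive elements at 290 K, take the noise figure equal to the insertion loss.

7.95 dB

Convert to linear (a loss of L dB is a gain of −L dB): F_i = 10^(NF_i/10), G_i = 10^(G_i,dB/10)
  Stage 1: F_1 = 10^(5.52/10) = 3.565, G_1 = 10^(−5.52/10) = 0.2805
  Stage 2: F_2 = 10^(2.32/10) = 1.706, G_2 = 10^(21.1/10) = 128.8
  Stage 3: F_3 = 10^(1.02/10) = 1.265, G_3 = 10^(−1.02/10) = 0.7907
  Stage 4: F_4 = 10^(7.11/10) = 5.140, G_4 = 10^(−6.43/10) = 0.2275
Friis cascade:
  F = 3.565 + (1.706 − 1)/0.2805 + (1.265 − 1)/36.14 + (5.140 − 1)/28.58 = 6.234
NF = 10 log₁₀(6.234) = 7.95 dB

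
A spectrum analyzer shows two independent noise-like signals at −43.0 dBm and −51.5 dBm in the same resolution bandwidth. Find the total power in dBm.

Convert to linear, add, convert back:
P₁ = 5.01×10⁻⁸ W, P₂ = 7.08×10⁻⁹ W
P_tot = 5.72×10⁻⁸ W → 10 log₁₀(P_tot / 10⁻³) = −42.4 dBm

−42.4 dBm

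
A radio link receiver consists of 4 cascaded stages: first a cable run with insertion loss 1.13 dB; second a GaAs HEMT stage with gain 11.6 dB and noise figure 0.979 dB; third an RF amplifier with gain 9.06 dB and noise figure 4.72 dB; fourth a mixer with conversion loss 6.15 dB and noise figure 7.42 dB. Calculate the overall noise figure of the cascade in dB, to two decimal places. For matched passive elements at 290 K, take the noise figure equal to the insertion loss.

2.68 dB

Convert to linear (a loss of L dB is a gain of −L dB): F_i = 10^(NF_i/10), G_i = 10^(G_i,dB/10)
  Stage 1: F_1 = 10^(1.13/10) = 1.297, G_1 = 10^(−1.13/10) = 0.7709
  Stage 2: F_2 = 10^(0.979/10) = 1.253, G_2 = 10^(11.6/10) = 14.45
  Stage 3: F_3 = 10^(4.72/10) = 2.965, G_3 = 10^(9.06/10) = 8.054
  Stage 4: F_4 = 10^(7.42/10) = 5.521, G_4 = 10^(−6.15/10) = 0.2427
Friis cascade:
  F = 1.297 + (1.253 − 1)/0.7709 + (2.965 − 1)/11.14 + (5.521 − 1)/89.74 = 1.852
NF = 10 log₁₀(1.852) = 2.68 dB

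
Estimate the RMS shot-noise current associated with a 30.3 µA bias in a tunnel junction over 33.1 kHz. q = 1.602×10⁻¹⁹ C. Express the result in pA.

I_n = √(2qI·B)
2qI·B = 2 × 1.602×10⁻¹⁹ × 3.03×10⁻⁵ × 3.31×10⁴ = 3.21×10⁻¹⁹ A²
I_n = √(3.21×10⁻¹⁹) = 5.67×10⁻¹⁰ A = 567 pA

567 pA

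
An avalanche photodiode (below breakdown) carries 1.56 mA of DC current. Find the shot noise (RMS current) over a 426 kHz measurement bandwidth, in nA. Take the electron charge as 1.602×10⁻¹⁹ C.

14.6 nA

I_n = √(2qI·B)
2qI·B = 2 × 1.602×10⁻¹⁹ × 1.56×10⁻³ × 4.26×10⁵ = 2.13×10⁻¹⁶ A²
I_n = √(2.13×10⁻¹⁶) = 1.46×10⁻⁸ A = 14.6 nA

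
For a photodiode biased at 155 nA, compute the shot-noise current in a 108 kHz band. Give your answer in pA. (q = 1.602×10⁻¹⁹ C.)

I_n = √(2qI·B)
2qI·B = 2 × 1.602×10⁻¹⁹ × 1.55×10⁻⁷ × 1.08×10⁵ = 5.36×10⁻²¹ A²
I_n = √(5.36×10⁻²¹) = 7.32×10⁻¹¹ A = 73.2 pA

73.2 pA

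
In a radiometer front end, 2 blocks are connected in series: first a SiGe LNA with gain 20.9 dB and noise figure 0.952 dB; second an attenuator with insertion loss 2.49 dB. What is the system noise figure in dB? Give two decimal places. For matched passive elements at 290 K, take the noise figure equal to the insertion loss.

Convert to linear (a loss of L dB is a gain of −L dB): F_i = 10^(NF_i/10), G_i = 10^(G_i,dB/10)
  Stage 1: F_1 = 10^(0.952/10) = 1.245, G_1 = 10^(20.9/10) = 123.0
  Stage 2: F_2 = 10^(2.49/10) = 1.774, G_2 = 10^(−2.49/10) = 0.5636
Friis cascade:
  F = 1.245 + (1.774 − 1)/123.0 = 1.251
NF = 10 log₁₀(1.251) = 0.97 dB

0.97 dB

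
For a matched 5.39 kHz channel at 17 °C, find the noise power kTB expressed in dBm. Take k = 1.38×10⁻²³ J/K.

T = 17 °C + 273.15 = 290.15 K
P_n = kTB = 1.38×10⁻²³ × 290.15 × 5.39×10³ = 2.16×10⁻¹⁷ W
In dBm: 10 log₁₀(2.16×10⁻¹⁷ / 10⁻³) = −136.7 dBm

−136.7 dBm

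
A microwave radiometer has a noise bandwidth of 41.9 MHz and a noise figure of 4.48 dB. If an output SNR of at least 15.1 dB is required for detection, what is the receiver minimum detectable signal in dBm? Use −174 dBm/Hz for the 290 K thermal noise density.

−78.2 dBm

Sensitivity = −174 + 10 log₁₀(B) + NF + SNR_min
= −174 + 76.22 + 4.48 + 15.1
= −78.20 dBm → −78.2 dBm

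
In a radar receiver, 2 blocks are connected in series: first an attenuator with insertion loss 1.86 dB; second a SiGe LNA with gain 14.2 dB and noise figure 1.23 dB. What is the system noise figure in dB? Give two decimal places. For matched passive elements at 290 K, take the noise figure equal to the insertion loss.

Convert to linear (a loss of L dB is a gain of −L dB): F_i = 10^(NF_i/10), G_i = 10^(G_i,dB/10)
  Stage 1: F_1 = 10^(1.86/10) = 1.535, G_1 = 10^(−1.86/10) = 0.6516
  Stage 2: F_2 = 10^(1.23/10) = 1.327, G_2 = 10^(14.2/10) = 26.30
Friis cascade:
  F = 1.535 + (1.327 − 1)/0.6516 = 2.037
NF = 10 log₁₀(2.037) = 3.09 dB

3.09 dB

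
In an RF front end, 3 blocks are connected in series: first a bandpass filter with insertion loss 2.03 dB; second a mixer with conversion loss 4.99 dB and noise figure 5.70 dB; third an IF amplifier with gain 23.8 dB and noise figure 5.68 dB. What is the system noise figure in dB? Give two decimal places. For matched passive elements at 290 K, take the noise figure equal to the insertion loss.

12.90 dB

Convert to linear (a loss of L dB is a gain of −L dB): F_i = 10^(NF_i/10), G_i = 10^(G_i,dB/10)
  Stage 1: F_1 = 10^(2.03/10) = 1.596, G_1 = 10^(−2.03/10) = 0.6266
  Stage 2: F_2 = 10^(5.70/10) = 3.715, G_2 = 10^(−4.99/10) = 0.3170
  Stage 3: F_3 = 10^(5.68/10) = 3.698, G_3 = 10^(23.8/10) = 239.9
Friis cascade:
  F = 1.596 + (3.715 − 1)/0.6266 + (3.698 − 1)/0.1986 = 19.52
NF = 10 log₁₀(19.52) = 12.90 dB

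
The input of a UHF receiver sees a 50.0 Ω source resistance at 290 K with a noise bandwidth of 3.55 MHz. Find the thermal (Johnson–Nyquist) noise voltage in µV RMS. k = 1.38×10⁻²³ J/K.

1.69 µV

V_n = √(4kTRB)
4kTRB = 4 × 1.38×10⁻²³ × 290 × 5.00×10¹ × 3.55×10⁶ = 2.84×10⁻¹² V²
V_n = √(2.84×10⁻¹²) = 1.69×10⁻⁶ V = 1.69 µV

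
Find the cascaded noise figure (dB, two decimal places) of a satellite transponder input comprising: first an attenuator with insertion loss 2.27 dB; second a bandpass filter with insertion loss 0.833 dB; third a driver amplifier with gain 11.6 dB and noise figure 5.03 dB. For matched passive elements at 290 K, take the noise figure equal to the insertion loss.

Convert to linear (a loss of L dB is a gain of −L dB): F_i = 10^(NF_i/10), G_i = 10^(G_i,dB/10)
  Stage 1: F_1 = 10^(2.27/10) = 1.687, G_1 = 10^(−2.27/10) = 0.5929
  Stage 2: F_2 = 10^(0.833/10) = 1.211, G_2 = 10^(−0.833/10) = 0.8255
  Stage 3: F_3 = 10^(5.03/10) = 3.184, G_3 = 10^(11.6/10) = 14.45
Friis cascade:
  F = 1.687 + (1.211 − 1)/0.5929 + (3.184 − 1)/0.4894 = 6.506
NF = 10 log₁₀(6.506) = 8.13 dB

8.13 dB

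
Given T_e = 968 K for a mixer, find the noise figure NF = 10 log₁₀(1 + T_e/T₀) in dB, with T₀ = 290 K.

F = 1 + T_e/T₀ = 1 + 968/290 = 4.33793
NF = 10 log₁₀(4.33793) = 6.37 dB

6.37 dB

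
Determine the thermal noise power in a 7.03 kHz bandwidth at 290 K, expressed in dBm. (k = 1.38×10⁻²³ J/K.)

−135.5 dBm

P_n = kTB = 1.38×10⁻²³ × 290 × 7.03×10³ = 2.81×10⁻¹⁷ W
In dBm: 10 log₁₀(2.81×10⁻¹⁷ / 10⁻³) = −135.5 dBm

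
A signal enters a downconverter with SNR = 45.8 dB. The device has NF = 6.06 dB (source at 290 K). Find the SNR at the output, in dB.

39.74 dB

By definition F = SNR_in/SNR_out, so in dB: SNR_out = SNR_in − NF
SNR_out = 45.8 − 6.06 = 39.74 dB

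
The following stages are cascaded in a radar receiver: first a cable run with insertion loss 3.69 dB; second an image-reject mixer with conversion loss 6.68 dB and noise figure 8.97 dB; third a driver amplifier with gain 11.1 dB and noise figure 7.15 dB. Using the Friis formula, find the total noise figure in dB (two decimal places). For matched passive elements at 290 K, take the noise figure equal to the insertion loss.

Convert to linear (a loss of L dB is a gain of −L dB): F_i = 10^(NF_i/10), G_i = 10^(G_i,dB/10)
  Stage 1: F_1 = 10^(3.69/10) = 2.339, G_1 = 10^(−3.69/10) = 0.4276
  Stage 2: F_2 = 10^(8.97/10) = 7.889, G_2 = 10^(−6.68/10) = 0.2148
  Stage 3: F_3 = 10^(7.15/10) = 5.188, G_3 = 10^(11.1/10) = 12.88
Friis cascade:
  F = 2.339 + (7.889 − 1)/0.4276 + (5.188 − 1)/0.09183 = 64.05
NF = 10 log₁₀(64.05) = 18.07 dB

18.07 dB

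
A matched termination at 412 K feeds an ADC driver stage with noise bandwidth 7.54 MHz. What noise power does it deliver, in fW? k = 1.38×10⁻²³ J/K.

P_n = kTB = 1.38×10⁻²³ × 412 × 7.54×10⁶ = 4.29×10⁻¹⁴ W = 42.9 fW

42.9 fW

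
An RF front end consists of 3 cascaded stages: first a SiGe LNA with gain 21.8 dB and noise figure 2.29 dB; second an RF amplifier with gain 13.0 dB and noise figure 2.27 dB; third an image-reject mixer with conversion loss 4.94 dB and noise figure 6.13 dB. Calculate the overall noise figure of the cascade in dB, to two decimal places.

Convert to linear (a loss of L dB is a gain of −L dB): F_i = 10^(NF_i/10), G_i = 10^(G_i,dB/10)
  Stage 1: F_1 = 10^(2.29/10) = 1.694, G_1 = 10^(21.8/10) = 151.4
  Stage 2: F_2 = 10^(2.27/10) = 1.687, G_2 = 10^(13.0/10) = 19.95
  Stage 3: F_3 = 10^(6.13/10) = 4.102, G_3 = 10^(−4.94/10) = 0.3206
Friis cascade:
  F = 1.694 + (1.687 − 1)/151.4 + (4.102 − 1)/3020 = 1.700
NF = 10 log₁₀(1.700) = 2.30 dB

2.30 dB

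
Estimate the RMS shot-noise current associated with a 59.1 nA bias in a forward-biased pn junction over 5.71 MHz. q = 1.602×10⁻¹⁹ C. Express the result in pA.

329 pA

I_n = √(2qI·B)
2qI·B = 2 × 1.602×10⁻¹⁹ × 5.91×10⁻⁸ × 5.71×10⁶ = 1.08×10⁻¹⁹ A²
I_n = √(1.08×10⁻¹⁹) = 3.29×10⁻¹⁰ A = 329 pA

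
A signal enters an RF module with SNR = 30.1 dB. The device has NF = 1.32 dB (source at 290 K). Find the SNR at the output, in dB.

28.78 dB

By definition F = SNR_in/SNR_out, so in dB: SNR_out = SNR_in − NF
SNR_out = 30.1 − 1.32 = 28.78 dB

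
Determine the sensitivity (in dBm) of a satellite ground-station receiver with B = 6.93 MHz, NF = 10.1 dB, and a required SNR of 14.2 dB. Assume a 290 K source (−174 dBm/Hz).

−81.3 dBm

Sensitivity = −174 + 10 log₁₀(B) + NF + SNR_min
= −174 + 68.41 + 10.1 + 14.2
= −81.29 dBm → −81.3 dBm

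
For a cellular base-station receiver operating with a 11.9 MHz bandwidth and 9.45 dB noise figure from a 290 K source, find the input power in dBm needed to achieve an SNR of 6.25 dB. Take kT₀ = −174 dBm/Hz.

Sensitivity = −174 + 10 log₁₀(B) + NF + SNR_min
= −174 + 70.76 + 9.45 + 6.25
= −87.54 dBm → −87.5 dBm

−87.5 dBm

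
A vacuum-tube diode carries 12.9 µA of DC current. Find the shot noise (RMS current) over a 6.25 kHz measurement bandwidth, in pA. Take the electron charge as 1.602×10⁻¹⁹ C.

161 pA

I_n = √(2qI·B)
2qI·B = 2 × 1.602×10⁻¹⁹ × 1.29×10⁻⁵ × 6.25×10³ = 2.58×10⁻²⁰ A²
I_n = √(2.58×10⁻²⁰) = 1.61×10⁻¹⁰ A = 161 pA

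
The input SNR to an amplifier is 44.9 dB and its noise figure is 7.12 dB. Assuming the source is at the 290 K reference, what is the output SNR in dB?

37.78 dB

By definition F = SNR_in/SNR_out, so in dB: SNR_out = SNR_in − NF
SNR_out = 44.9 − 7.12 = 37.78 dB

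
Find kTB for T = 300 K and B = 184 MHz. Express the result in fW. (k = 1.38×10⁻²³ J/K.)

762 fW

P_n = kTB = 1.38×10⁻²³ × 300 × 1.84×10⁸ = 7.62×10⁻¹³ W = 762 fW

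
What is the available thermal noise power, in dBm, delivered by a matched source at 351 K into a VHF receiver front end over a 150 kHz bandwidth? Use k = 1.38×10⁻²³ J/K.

−121.4 dBm

P_n = kTB = 1.38×10⁻²³ × 351 × 1.50×10⁵ = 7.27×10⁻¹⁶ W
In dBm: 10 log₁₀(7.27×10⁻¹⁶ / 10⁻³) = −121.4 dBm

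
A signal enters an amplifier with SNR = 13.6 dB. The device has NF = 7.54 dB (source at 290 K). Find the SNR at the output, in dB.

6.06 dB

By definition F = SNR_in/SNR_out, so in dB: SNR_out = SNR_in − NF
SNR_out = 13.6 − 7.54 = 6.06 dB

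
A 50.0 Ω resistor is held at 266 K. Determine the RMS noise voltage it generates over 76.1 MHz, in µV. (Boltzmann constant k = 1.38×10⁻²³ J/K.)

7.47 µV

V_n = √(4kTRB)
4kTRB = 4 × 1.38×10⁻²³ × 266 × 5.00×10¹ × 7.61×10⁷ = 5.59×10⁻¹¹ V²
V_n = √(5.59×10⁻¹¹) = 7.47×10⁻⁶ V = 7.47 µV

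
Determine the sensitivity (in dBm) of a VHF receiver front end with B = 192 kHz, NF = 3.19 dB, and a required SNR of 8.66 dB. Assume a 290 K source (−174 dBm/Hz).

−109.3 dBm

Sensitivity = −174 + 10 log₁₀(B) + NF + SNR_min
= −174 + 52.83 + 3.19 + 8.66
= −109.32 dBm → −109.3 dBm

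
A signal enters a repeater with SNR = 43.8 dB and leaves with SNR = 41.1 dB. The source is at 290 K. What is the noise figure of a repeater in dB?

NF (dB) = SNR_in(dB) − SNR_out(dB) when the source is at T₀
NF = 43.8 − 41.1 = 2.7 dB

2.7 dB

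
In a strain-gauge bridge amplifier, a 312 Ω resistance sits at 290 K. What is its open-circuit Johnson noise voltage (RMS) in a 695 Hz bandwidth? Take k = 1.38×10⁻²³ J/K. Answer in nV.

V_n = √(4kTRB)
4kTRB = 4 × 1.38×10⁻²³ × 290 × 3.12×10² × 6.95×10² = 3.47×10⁻¹⁵ V²
V_n = √(3.47×10⁻¹⁵) = 5.89×10⁻⁸ V = 58.9 nV

58.9 nV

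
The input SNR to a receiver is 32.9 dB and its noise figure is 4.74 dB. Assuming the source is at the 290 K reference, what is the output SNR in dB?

By definition F = SNR_in/SNR_out, so in dB: SNR_out = SNR_in − NF
SNR_out = 32.9 − 4.74 = 28.16 dB

28.16 dB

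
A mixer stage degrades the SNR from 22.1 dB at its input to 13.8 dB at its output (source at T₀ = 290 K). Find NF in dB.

8.3 dB

NF (dB) = SNR_in(dB) − SNR_out(dB) when the source is at T₀
NF = 22.1 − 13.8 = 8.3 dB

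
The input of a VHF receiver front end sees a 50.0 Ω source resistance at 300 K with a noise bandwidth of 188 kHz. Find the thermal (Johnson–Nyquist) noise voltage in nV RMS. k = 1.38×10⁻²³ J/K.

V_n = √(4kTRB)
4kTRB = 4 × 1.38×10⁻²³ × 300 × 5.00×10¹ × 1.88×10⁵ = 1.56×10⁻¹³ V²
V_n = √(1.56×10⁻¹³) = 3.95×10⁻⁷ V = 395 nV

395 nV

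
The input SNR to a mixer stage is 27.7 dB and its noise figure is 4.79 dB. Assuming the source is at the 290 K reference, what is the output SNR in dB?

By definition F = SNR_in/SNR_out, so in dB: SNR_out = SNR_in − NF
SNR_out = 27.7 − 4.79 = 22.91 dB

22.91 dB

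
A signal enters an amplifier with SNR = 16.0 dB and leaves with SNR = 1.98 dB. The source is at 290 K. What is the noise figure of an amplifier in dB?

14.02 dB

NF (dB) = SNR_in(dB) − SNR_out(dB) when the source is at T₀
NF = 16.0 − 1.98 = 14.02 dB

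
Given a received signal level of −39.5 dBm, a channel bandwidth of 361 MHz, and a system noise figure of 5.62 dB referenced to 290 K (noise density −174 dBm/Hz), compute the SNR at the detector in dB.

43.3 dB

Noise floor: N = −174 + 10 log₁₀(B) + NF
10 log₁₀(3.61×10⁸) = 85.58 dB
N = −174 + 85.58 + 5.62 = −82.80 dBm
SNR = P_sig − N = −39.5 − (−82.80) = 43.30 dB → 43.3 dB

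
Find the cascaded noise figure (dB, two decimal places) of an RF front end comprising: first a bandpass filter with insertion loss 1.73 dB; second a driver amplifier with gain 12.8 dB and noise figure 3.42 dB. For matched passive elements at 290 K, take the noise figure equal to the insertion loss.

5.15 dB

Convert to linear (a loss of L dB is a gain of −L dB): F_i = 10^(NF_i/10), G_i = 10^(G_i,dB/10)
  Stage 1: F_1 = 10^(1.73/10) = 1.489, G_1 = 10^(−1.73/10) = 0.6714
  Stage 2: F_2 = 10^(3.42/10) = 2.198, G_2 = 10^(12.8/10) = 19.05
Friis cascade:
  F = 1.489 + (2.198 − 1)/0.6714 = 3.273
NF = 10 log₁₀(3.273) = 5.15 dB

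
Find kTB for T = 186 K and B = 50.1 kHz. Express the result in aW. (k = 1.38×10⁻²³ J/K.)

129 aW

P_n = kTB = 1.38×10⁻²³ × 186 × 5.01×10⁴ = 1.29×10⁻¹⁶ W = 129 aW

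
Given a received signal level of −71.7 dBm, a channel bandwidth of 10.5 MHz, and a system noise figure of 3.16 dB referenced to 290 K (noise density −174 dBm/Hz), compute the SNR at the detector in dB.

Noise floor: N = −174 + 10 log₁₀(B) + NF
10 log₁₀(1.05×10⁷) = 70.21 dB
N = −174 + 70.21 + 3.16 = −100.63 dBm
SNR = P_sig − N = −71.7 − (−100.63) = 28.93 dB → 28.9 dB

28.9 dB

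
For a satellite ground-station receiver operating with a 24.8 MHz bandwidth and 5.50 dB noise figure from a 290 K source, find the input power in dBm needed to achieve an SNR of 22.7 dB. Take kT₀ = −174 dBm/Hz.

Sensitivity = −174 + 10 log₁₀(B) + NF + SNR_min
= −174 + 73.94 + 5.50 + 22.7
= −71.86 dBm → −71.9 dBm

−71.9 dBm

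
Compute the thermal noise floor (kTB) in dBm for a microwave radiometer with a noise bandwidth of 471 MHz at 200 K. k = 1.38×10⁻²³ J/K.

−88.9 dBm

P_n = kTB = 1.38×10⁻²³ × 200 × 4.71×10⁸ = 1.30×10⁻¹² W
In dBm: 10 log₁₀(1.30×10⁻¹² / 10⁻³) = −88.9 dBm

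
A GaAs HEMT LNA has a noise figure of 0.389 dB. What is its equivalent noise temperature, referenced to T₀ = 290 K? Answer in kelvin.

F = 10^(0.389/10) = 1.0937
T_e = (F − 1)·T₀ = (1.0937 − 1) × 290 = 27.2 K

27.2 K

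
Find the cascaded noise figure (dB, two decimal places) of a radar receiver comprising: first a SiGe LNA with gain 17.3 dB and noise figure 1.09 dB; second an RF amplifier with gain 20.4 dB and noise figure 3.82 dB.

1.18 dB

Convert to linear (a loss of L dB is a gain of −L dB): F_i = 10^(NF_i/10), G_i = 10^(G_i,dB/10)
  Stage 1: F_1 = 10^(1.09/10) = 1.285, G_1 = 10^(17.3/10) = 53.70
  Stage 2: F_2 = 10^(3.82/10) = 2.410, G_2 = 10^(20.4/10) = 109.6
Friis cascade:
  F = 1.285 + (2.410 − 1)/53.70 = 1.312
NF = 10 log₁₀(1.312) = 1.18 dB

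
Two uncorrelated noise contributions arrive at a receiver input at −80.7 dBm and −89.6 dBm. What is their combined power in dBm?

Convert to linear, add, convert back:
P₁ = 8.51×10⁻¹² W, P₂ = 1.10×10⁻¹² W
P_tot = 9.61×10⁻¹² W → 10 log₁₀(P_tot / 10⁻³) = −80.2 dBm

−80.2 dBm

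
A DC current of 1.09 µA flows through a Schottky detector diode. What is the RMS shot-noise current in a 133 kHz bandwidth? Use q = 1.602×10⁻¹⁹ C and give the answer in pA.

I_n = √(2qI·B)
2qI·B = 2 × 1.602×10⁻¹⁹ × 1.09×10⁻⁶ × 1.33×10⁵ = 4.64×10⁻²⁰ A²
I_n = √(4.64×10⁻²⁰) = 2.16×10⁻¹⁰ A = 216 pA

216 pA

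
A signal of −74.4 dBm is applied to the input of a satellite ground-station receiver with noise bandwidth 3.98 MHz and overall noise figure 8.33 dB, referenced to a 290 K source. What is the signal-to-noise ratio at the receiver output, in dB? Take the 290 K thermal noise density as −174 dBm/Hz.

25.3 dB

Noise floor: N = −174 + 10 log₁₀(B) + NF
10 log₁₀(3.98×10⁶) = 66 dB
N = −174 + 66 + 8.33 = −99.67 dBm
SNR = P_sig − N = −74.4 − (−99.67) = 25.27 dB → 25.3 dB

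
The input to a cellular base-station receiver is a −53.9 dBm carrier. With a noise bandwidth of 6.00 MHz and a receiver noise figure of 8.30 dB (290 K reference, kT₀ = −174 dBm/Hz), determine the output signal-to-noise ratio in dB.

44.0 dB

Noise floor: N = −174 + 10 log₁₀(B) + NF
10 log₁₀(6.00×10⁶) = 67.78 dB
N = −174 + 67.78 + 8.30 = −97.92 dBm
SNR = P_sig − N = −53.9 − (−97.92) = 44.02 dB → 44.0 dB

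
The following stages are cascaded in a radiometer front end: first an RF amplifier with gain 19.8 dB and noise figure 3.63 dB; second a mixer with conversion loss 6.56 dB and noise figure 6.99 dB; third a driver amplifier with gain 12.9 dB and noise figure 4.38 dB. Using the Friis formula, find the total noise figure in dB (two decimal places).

3.86 dB

Convert to linear (a loss of L dB is a gain of −L dB): F_i = 10^(NF_i/10), G_i = 10^(G_i,dB/10)
  Stage 1: F_1 = 10^(3.63/10) = 2.307, G_1 = 10^(19.8/10) = 95.50
  Stage 2: F_2 = 10^(6.99/10) = 5.000, G_2 = 10^(−6.56/10) = 0.2208
  Stage 3: F_3 = 10^(4.38/10) = 2.742, G_3 = 10^(12.9/10) = 19.50
Friis cascade:
  F = 2.307 + (5.000 − 1)/95.50 + (2.742 − 1)/21.09 = 2.431
NF = 10 log₁₀(2.431) = 3.86 dB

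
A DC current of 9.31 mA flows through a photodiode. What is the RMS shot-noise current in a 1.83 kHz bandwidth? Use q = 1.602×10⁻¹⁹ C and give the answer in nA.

2.34 nA

I_n = √(2qI·B)
2qI·B = 2 × 1.602×10⁻¹⁹ × 9.31×10⁻³ × 1.83×10³ = 5.46×10⁻¹⁸ A²
I_n = √(5.46×10⁻¹⁸) = 2.34×10⁻⁹ A = 2.34 nA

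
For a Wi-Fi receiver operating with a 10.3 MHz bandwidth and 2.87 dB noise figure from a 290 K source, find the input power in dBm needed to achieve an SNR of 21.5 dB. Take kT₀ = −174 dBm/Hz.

−79.5 dBm

Sensitivity = −174 + 10 log₁₀(B) + NF + SNR_min
= −174 + 70.13 + 2.87 + 21.5
= −79.50 dBm → −79.5 dBm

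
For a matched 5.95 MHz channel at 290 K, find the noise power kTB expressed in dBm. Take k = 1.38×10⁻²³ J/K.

P_n = kTB = 1.38×10⁻²³ × 290 × 5.95×10⁶ = 2.38×10⁻¹⁴ W
In dBm: 10 log₁₀(2.38×10⁻¹⁴ / 10⁻³) = −106.2 dBm

−106.2 dBm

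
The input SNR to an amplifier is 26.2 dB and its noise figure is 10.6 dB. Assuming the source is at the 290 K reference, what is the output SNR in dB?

By definition F = SNR_in/SNR_out, so in dB: SNR_out = SNR_in − NF
SNR_out = 26.2 − 10.6 = 15.6 dB

15.6 dB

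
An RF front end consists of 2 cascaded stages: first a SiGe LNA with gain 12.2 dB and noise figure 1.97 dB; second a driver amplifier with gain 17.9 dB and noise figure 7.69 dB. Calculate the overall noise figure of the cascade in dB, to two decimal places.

Convert to linear (a loss of L dB is a gain of −L dB): F_i = 10^(NF_i/10), G_i = 10^(G_i,dB/10)
  Stage 1: F_1 = 10^(1.97/10) = 1.574, G_1 = 10^(12.2/10) = 16.60
  Stage 2: F_2 = 10^(7.69/10) = 5.875, G_2 = 10^(17.9/10) = 61.66
Friis cascade:
  F = 1.574 + (5.875 − 1)/16.60 = 1.868
NF = 10 log₁₀(1.868) = 2.71 dB

2.71 dB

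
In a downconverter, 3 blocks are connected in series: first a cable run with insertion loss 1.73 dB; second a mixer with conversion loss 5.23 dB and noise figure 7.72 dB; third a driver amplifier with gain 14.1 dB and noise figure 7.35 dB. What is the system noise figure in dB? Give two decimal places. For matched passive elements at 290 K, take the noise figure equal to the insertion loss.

14.89 dB

Convert to linear (a loss of L dB is a gain of −L dB): F_i = 10^(NF_i/10), G_i = 10^(G_i,dB/10)
  Stage 1: F_1 = 10^(1.73/10) = 1.489, G_1 = 10^(−1.73/10) = 0.6714
  Stage 2: F_2 = 10^(7.72/10) = 5.916, G_2 = 10^(−5.23/10) = 0.2999
  Stage 3: F_3 = 10^(7.35/10) = 5.433, G_3 = 10^(14.1/10) = 25.70
Friis cascade:
  F = 1.489 + (5.916 − 1)/0.6714 + (5.433 − 1)/0.2014 = 30.82
NF = 10 log₁₀(30.82) = 14.89 dB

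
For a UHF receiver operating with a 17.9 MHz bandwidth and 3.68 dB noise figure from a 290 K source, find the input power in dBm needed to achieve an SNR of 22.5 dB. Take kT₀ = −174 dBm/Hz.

−75.3 dBm

Sensitivity = −174 + 10 log₁₀(B) + NF + SNR_min
= −174 + 72.53 + 3.68 + 22.5
= −75.29 dBm → −75.3 dBm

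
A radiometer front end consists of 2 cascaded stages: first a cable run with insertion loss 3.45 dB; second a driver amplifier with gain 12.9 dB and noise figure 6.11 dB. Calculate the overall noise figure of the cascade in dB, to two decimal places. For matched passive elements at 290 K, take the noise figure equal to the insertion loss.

9.56 dB

Convert to linear (a loss of L dB is a gain of −L dB): F_i = 10^(NF_i/10), G_i = 10^(G_i,dB/10)
  Stage 1: F_1 = 10^(3.45/10) = 2.213, G_1 = 10^(−3.45/10) = 0.4519
  Stage 2: F_2 = 10^(6.11/10) = 4.083, G_2 = 10^(12.9/10) = 19.50
Friis cascade:
  F = 2.213 + (4.083 − 1)/0.4519 = 9.036
NF = 10 log₁₀(9.036) = 9.56 dB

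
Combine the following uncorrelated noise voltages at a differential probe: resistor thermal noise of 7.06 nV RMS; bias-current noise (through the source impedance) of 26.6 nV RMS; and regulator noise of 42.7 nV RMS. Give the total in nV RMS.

Uncorrelated sources add in power (mean-square): V_tot = √(ΣV_i²)
V_tot = √[(7.06×10⁻⁹)² + (2.66×10⁻⁸)² + (4.27×10⁻⁸)²] = 5.08×10⁻⁸ V = 50.8 nV

50.8 nV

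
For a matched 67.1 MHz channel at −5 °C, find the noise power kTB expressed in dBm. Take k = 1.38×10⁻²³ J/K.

T = −5 °C + 273.15 = 268.15 K
P_n = kTB = 1.38×10⁻²³ × 268.15 × 6.71×10⁷ = 2.48×10⁻¹³ W
In dBm: 10 log₁₀(2.48×10⁻¹³ / 10⁻³) = −96.1 dBm

−96.1 dBm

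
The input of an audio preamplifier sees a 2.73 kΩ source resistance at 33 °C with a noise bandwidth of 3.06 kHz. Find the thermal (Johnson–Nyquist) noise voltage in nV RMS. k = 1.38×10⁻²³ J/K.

376 nV

T = 33 °C + 273.15 = 306.15 K
V_n = √(4kTRB)
4kTRB = 4 × 1.38×10⁻²³ × 306.15 × 2.73×10³ × 3.06×10³ = 1.41×10⁻¹³ V²
V_n = √(1.41×10⁻¹³) = 3.76×10⁻⁷ V = 376 nV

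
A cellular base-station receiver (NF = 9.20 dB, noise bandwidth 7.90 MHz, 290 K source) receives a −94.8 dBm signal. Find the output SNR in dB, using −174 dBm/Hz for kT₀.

Noise floor: N = −174 + 10 log₁₀(B) + NF
10 log₁₀(7.90×10⁶) = 68.98 dB
N = −174 + 68.98 + 9.20 = −95.82 dBm
SNR = P_sig − N = −94.8 − (−95.82) = 1.02 dB → 1.0 dB

1.0 dB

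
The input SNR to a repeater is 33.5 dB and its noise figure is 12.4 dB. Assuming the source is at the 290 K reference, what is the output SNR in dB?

By definition F = SNR_in/SNR_out, so in dB: SNR_out = SNR_in − NF
SNR_out = 33.5 − 12.4 = 21.1 dB

21.1 dB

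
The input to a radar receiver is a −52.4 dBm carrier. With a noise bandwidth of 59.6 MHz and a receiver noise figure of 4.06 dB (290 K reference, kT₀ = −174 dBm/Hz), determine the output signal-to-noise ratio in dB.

39.8 dB

Noise floor: N = −174 + 10 log₁₀(B) + NF
10 log₁₀(5.96×10⁷) = 77.75 dB
N = −174 + 77.75 + 4.06 = −92.19 dBm
SNR = P_sig − N = −52.4 − (−92.19) = 39.79 dB → 39.8 dB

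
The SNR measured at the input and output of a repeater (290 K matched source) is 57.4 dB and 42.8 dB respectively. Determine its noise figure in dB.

NF (dB) = SNR_in(dB) − SNR_out(dB) when the source is at T₀
NF = 57.4 − 42.8 = 14.6 dB

14.6 dB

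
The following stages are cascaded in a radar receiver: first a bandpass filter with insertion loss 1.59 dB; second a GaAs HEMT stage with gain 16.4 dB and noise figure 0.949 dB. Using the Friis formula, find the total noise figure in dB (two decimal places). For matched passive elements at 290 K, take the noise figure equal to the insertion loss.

2.54 dB

Convert to linear (a loss of L dB is a gain of −L dB): F_i = 10^(NF_i/10), G_i = 10^(G_i,dB/10)
  Stage 1: F_1 = 10^(1.59/10) = 1.442, G_1 = 10^(−1.59/10) = 0.6934
  Stage 2: F_2 = 10^(0.949/10) = 1.244, G_2 = 10^(16.4/10) = 43.65
Friis cascade:
  F = 1.442 + (1.244 − 1)/0.6934 = 1.794
NF = 10 log₁₀(1.794) = 2.54 dB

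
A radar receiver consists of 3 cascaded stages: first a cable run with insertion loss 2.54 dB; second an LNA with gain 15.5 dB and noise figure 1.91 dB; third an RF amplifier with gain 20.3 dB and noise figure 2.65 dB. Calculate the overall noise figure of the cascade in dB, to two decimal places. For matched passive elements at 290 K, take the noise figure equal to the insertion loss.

Convert to linear (a loss of L dB is a gain of −L dB): F_i = 10^(NF_i/10), G_i = 10^(G_i,dB/10)
  Stage 1: F_1 = 10^(2.54/10) = 1.795, G_1 = 10^(−2.54/10) = 0.5572
  Stage 2: F_2 = 10^(1.91/10) = 1.552, G_2 = 10^(15.5/10) = 35.48
  Stage 3: F_3 = 10^(2.65/10) = 1.841, G_3 = 10^(20.3/10) = 107.2
Friis cascade:
  F = 1.795 + (1.552 − 1)/0.5572 + (1.841 − 1)/19.77 = 2.829
NF = 10 log₁₀(2.829) = 4.52 dB

4.52 dB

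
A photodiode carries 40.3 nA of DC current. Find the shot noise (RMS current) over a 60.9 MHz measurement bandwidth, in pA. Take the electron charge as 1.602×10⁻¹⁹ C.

I_n = √(2qI·B)
2qI·B = 2 × 1.602×10⁻¹⁹ × 4.03×10⁻⁸ × 6.09×10⁷ = 7.86×10⁻¹⁹ A²
I_n = √(7.86×10⁻¹⁹) = 8.87×10⁻¹⁰ A = 887 pA

887 pA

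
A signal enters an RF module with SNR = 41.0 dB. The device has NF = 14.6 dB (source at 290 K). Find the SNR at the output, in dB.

26.4 dB

By definition F = SNR_in/SNR_out, so in dB: SNR_out = SNR_in − NF
SNR_out = 41.0 − 14.6 = 26.4 dB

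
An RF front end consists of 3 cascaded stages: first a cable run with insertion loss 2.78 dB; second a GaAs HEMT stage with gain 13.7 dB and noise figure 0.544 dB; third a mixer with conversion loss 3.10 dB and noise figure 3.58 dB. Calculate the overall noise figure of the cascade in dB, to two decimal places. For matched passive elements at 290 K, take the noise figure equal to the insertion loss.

3.53 dB

Convert to linear (a loss of L dB is a gain of −L dB): F_i = 10^(NF_i/10), G_i = 10^(G_i,dB/10)
  Stage 1: F_1 = 10^(2.78/10) = 1.897, G_1 = 10^(−2.78/10) = 0.5272
  Stage 2: F_2 = 10^(0.544/10) = 1.133, G_2 = 10^(13.7/10) = 23.44
  Stage 3: F_3 = 10^(3.58/10) = 2.280, G_3 = 10^(−3.10/10) = 0.4898
Friis cascade:
  F = 1.897 + (1.133 − 1)/0.5272 + (2.280 − 1)/12.36 = 2.253
NF = 10 log₁₀(2.253) = 3.53 dB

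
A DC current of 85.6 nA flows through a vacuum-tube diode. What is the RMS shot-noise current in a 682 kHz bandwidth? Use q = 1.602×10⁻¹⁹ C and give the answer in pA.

I_n = √(2qI·B)
2qI·B = 2 × 1.602×10⁻¹⁹ × 8.56×10⁻⁸ × 6.82×10⁵ = 1.87×10⁻²⁰ A²
I_n = √(1.87×10⁻²⁰) = 1.37×10⁻¹⁰ A = 137 pA

137 pA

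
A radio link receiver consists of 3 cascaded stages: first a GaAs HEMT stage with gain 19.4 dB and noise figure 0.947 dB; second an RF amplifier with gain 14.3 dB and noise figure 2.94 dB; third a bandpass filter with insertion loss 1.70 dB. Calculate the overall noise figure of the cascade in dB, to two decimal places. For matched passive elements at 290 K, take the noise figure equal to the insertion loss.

Convert to linear (a loss of L dB is a gain of −L dB): F_i = 10^(NF_i/10), G_i = 10^(G_i,dB/10)
  Stage 1: F_1 = 10^(0.947/10) = 1.244, G_1 = 10^(19.4/10) = 87.10
  Stage 2: F_2 = 10^(2.94/10) = 1.968, G_2 = 10^(14.3/10) = 26.92
  Stage 3: F_3 = 10^(1.70/10) = 1.479, G_3 = 10^(−1.70/10) = 0.6761
Friis cascade:
  F = 1.244 + (1.968 − 1)/87.10 + (1.479 − 1)/2344 = 1.255
NF = 10 log₁₀(1.255) = 0.99 dB

0.99 dB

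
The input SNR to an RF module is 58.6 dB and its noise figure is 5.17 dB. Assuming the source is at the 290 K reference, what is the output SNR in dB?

By definition F = SNR_in/SNR_out, so in dB: SNR_out = SNR_in − NF
SNR_out = 58.6 − 5.17 = 53.43 dB

53.43 dB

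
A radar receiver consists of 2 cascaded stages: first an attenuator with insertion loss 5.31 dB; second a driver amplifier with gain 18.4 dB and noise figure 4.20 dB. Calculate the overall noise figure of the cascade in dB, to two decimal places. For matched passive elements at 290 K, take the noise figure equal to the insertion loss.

9.51 dB

Convert to linear (a loss of L dB is a gain of −L dB): F_i = 10^(NF_i/10), G_i = 10^(G_i,dB/10)
  Stage 1: F_1 = 10^(5.31/10) = 3.396, G_1 = 10^(−5.31/10) = 0.2944
  Stage 2: F_2 = 10^(4.20/10) = 2.630, G_2 = 10^(18.4/10) = 69.18
Friis cascade:
  F = 3.396 + (2.630 − 1)/0.2944 = 8.933
NF = 10 log₁₀(8.933) = 9.51 dB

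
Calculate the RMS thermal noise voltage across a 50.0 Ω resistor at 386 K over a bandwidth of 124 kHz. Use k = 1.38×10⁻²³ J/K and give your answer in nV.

363 nV

V_n = √(4kTRB)
4kTRB = 4 × 1.38×10⁻²³ × 386 × 5.00×10¹ × 1.24×10⁵ = 1.32×10⁻¹³ V²
V_n = √(1.32×10⁻¹³) = 3.63×10⁻⁷ V = 363 nV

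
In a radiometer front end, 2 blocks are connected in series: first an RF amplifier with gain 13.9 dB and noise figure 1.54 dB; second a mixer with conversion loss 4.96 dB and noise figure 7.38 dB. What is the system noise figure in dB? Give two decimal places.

2.06 dB

Convert to linear (a loss of L dB is a gain of −L dB): F_i = 10^(NF_i/10), G_i = 10^(G_i,dB/10)
  Stage 1: F_1 = 10^(1.54/10) = 1.426, G_1 = 10^(13.9/10) = 24.55
  Stage 2: F_2 = 10^(7.38/10) = 5.470, G_2 = 10^(−4.96/10) = 0.3192
Friis cascade:
  F = 1.426 + (5.470 − 1)/24.55 = 1.608
NF = 10 log₁₀(1.608) = 2.06 dB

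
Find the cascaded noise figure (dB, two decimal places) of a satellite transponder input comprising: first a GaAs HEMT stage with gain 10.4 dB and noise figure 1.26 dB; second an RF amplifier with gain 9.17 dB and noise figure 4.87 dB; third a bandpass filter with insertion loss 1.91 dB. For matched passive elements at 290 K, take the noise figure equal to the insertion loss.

Convert to linear (a loss of L dB is a gain of −L dB): F_i = 10^(NF_i/10), G_i = 10^(G_i,dB/10)
  Stage 1: F_1 = 10^(1.26/10) = 1.337, G_1 = 10^(10.4/10) = 10.96
  Stage 2: F_2 = 10^(4.87/10) = 3.069, G_2 = 10^(9.17/10) = 8.260
  Stage 3: F_3 = 10^(1.91/10) = 1.552, G_3 = 10^(−1.91/10) = 0.6442
Friis cascade:
  F = 1.337 + (3.069 − 1)/10.96 + (1.552 − 1)/90.57 = 1.531
NF = 10 log₁₀(1.531) = 1.85 dB

1.85 dB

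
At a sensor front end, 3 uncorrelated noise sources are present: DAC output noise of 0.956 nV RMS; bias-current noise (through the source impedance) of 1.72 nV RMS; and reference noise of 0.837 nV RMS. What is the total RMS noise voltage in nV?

Uncorrelated sources add in power (mean-square): V_tot = √(ΣV_i²)
V_tot = √[(9.56×10⁻¹⁰)² + (1.72×10⁻⁹)² + (8.37×10⁻¹⁰)²] = 2.14×10⁻⁹ V = 2.14 nV

2.14 nV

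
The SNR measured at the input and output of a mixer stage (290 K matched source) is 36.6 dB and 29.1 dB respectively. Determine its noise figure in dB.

7.5 dB

NF (dB) = SNR_in(dB) − SNR_out(dB) when the source is at T₀
NF = 36.6 − 29.1 = 7.5 dB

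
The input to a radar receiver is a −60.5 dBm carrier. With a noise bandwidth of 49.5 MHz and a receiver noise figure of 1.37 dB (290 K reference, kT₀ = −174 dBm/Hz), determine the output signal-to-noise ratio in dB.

Noise floor: N = −174 + 10 log₁₀(B) + NF
10 log₁₀(4.95×10⁷) = 76.95 dB
N = −174 + 76.95 + 1.37 = −95.68 dBm
SNR = P_sig − N = −60.5 − (−95.68) = 35.18 dB → 35.2 dB

35.2 dB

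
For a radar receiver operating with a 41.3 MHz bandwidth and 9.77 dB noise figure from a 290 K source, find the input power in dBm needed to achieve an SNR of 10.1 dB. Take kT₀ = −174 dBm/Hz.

Sensitivity = −174 + 10 log₁₀(B) + NF + SNR_min
= −174 + 76.16 + 9.77 + 10.1
= −77.97 dBm → −78.0 dBm

−78.0 dBm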